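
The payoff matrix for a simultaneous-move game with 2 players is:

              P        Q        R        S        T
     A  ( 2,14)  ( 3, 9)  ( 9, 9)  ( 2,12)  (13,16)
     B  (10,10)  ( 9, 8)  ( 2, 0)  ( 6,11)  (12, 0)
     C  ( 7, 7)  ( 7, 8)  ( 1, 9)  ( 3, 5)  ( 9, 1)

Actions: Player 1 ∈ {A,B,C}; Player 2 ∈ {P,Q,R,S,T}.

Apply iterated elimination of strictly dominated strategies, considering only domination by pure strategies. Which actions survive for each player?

P1 drop C (B beats it: P:10>7 Q:9>7 R:2>1 S:6>3 T:12>9)
P2 drop Q (P beats it: A:14>9 B:10>8)
P2 drop R (P beats it: A:14>9 B:10>0)
P1→{A,B} P2→{P,S,T}

IESDS → P1:{A,B} P2:{P,S,T}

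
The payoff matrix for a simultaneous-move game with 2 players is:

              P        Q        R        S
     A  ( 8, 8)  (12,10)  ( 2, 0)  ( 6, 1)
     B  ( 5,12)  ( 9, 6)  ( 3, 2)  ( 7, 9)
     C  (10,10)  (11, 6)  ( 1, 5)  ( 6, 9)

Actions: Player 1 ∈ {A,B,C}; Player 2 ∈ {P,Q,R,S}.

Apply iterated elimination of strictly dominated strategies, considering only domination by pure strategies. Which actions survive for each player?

P2 drop R (P beats it: A:8>0 B:12>2 C:10>5)
P2 drop S (P beats it: A:8>1 B:12>9 C:10>9)
P1 drop B (A beats it: P:8>5 Q:12>9)
P1→{A,C} P2→{P,Q}

Remaining: P1:{A,C} P2:{P,Q}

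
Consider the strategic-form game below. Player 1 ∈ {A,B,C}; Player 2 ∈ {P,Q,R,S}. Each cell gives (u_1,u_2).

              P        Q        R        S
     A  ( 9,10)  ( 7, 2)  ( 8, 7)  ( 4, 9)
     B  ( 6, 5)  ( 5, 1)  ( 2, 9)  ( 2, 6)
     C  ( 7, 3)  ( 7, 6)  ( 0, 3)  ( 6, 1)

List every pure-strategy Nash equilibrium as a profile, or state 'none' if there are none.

Nash profiles: (A,P), (C,Q)

(A,P): NE
(A,Q): not NE [P2→P gives 10>2]
(A,R): not NE [P2→P gives 10>7]
(A,S): not NE [P1→C gives 6>4; P2→P gives 10>9]
(B,P): not NE [P1→A gives 9>6; P2→R gives 9>5]
(B,Q): not NE [P1→C gives 7>5; P2→R gives 9>1]
(B,R): not NE [P1→A gives 8>2]
(B,S): not NE [P1→C gives 6>2; P2→R gives 9>6]
(C,P): not NE [P1→A gives 9>7; P2→Q gives 6>3]
(C,Q): NE
(C,R): not NE [P1→A gives 8>0; P2→Q gives 6>3]
(C,S): not NE [P2→Q gives 6>1]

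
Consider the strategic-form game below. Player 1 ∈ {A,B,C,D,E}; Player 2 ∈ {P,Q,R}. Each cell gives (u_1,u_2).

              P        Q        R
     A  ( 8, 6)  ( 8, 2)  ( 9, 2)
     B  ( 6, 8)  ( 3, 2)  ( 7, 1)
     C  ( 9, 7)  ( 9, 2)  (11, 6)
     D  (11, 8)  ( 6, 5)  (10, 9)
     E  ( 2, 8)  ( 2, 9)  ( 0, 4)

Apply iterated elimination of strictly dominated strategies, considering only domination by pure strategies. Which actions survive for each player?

Survivors P1:{C,D} P2:{P,R}

P1 drop A (C beats it: P:9>8 Q:9>8 R:11>9)
P1 drop B (C beats it: P:9>6 Q:9>3 R:11>7)
P1 drop E (C beats it: P:9>2 Q:9>2 R:11>0)
P2 drop Q (P beats it: C:7>2 D:8>5)
P1→{C,D} P2→{P,R}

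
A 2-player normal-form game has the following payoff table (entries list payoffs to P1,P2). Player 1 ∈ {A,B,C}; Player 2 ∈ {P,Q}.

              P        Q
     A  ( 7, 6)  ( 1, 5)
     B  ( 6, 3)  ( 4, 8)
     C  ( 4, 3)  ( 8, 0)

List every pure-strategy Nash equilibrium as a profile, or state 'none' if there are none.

(A,P): NE
(A,Q): not NE [P1→C gives 8>1; P2→P gives 6>5]
(B,P): not NE [P1→A gives 7>6; P2→Q gives 8>3]
(B,Q): not NE [P1→C gives 8>4]
(C,P): not NE [P1→A gives 7>4]
(C,Q): not NE [P2→P gives 3>0]

PSNE = {(A,P)}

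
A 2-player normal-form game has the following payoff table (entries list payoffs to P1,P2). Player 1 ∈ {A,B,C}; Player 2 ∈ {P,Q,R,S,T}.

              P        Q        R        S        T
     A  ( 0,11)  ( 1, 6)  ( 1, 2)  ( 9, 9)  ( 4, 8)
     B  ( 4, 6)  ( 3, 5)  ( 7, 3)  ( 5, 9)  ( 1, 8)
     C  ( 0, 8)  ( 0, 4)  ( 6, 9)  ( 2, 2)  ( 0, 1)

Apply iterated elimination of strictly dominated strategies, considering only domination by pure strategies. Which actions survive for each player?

IESDS → P1:{A,B} P2:{P,S}

P1 drop C (B beats it: P:4>0 Q:3>0 R:7>6 S:5>2 T:1>0)
P2 drop Q (P beats it: A:11>6 B:6>5)
P2 drop R (P beats it: A:11>2 B:6>3)
P2 drop T (S beats it: A:9>8 B:9>8)
P1→{A,B} P2→{P,S}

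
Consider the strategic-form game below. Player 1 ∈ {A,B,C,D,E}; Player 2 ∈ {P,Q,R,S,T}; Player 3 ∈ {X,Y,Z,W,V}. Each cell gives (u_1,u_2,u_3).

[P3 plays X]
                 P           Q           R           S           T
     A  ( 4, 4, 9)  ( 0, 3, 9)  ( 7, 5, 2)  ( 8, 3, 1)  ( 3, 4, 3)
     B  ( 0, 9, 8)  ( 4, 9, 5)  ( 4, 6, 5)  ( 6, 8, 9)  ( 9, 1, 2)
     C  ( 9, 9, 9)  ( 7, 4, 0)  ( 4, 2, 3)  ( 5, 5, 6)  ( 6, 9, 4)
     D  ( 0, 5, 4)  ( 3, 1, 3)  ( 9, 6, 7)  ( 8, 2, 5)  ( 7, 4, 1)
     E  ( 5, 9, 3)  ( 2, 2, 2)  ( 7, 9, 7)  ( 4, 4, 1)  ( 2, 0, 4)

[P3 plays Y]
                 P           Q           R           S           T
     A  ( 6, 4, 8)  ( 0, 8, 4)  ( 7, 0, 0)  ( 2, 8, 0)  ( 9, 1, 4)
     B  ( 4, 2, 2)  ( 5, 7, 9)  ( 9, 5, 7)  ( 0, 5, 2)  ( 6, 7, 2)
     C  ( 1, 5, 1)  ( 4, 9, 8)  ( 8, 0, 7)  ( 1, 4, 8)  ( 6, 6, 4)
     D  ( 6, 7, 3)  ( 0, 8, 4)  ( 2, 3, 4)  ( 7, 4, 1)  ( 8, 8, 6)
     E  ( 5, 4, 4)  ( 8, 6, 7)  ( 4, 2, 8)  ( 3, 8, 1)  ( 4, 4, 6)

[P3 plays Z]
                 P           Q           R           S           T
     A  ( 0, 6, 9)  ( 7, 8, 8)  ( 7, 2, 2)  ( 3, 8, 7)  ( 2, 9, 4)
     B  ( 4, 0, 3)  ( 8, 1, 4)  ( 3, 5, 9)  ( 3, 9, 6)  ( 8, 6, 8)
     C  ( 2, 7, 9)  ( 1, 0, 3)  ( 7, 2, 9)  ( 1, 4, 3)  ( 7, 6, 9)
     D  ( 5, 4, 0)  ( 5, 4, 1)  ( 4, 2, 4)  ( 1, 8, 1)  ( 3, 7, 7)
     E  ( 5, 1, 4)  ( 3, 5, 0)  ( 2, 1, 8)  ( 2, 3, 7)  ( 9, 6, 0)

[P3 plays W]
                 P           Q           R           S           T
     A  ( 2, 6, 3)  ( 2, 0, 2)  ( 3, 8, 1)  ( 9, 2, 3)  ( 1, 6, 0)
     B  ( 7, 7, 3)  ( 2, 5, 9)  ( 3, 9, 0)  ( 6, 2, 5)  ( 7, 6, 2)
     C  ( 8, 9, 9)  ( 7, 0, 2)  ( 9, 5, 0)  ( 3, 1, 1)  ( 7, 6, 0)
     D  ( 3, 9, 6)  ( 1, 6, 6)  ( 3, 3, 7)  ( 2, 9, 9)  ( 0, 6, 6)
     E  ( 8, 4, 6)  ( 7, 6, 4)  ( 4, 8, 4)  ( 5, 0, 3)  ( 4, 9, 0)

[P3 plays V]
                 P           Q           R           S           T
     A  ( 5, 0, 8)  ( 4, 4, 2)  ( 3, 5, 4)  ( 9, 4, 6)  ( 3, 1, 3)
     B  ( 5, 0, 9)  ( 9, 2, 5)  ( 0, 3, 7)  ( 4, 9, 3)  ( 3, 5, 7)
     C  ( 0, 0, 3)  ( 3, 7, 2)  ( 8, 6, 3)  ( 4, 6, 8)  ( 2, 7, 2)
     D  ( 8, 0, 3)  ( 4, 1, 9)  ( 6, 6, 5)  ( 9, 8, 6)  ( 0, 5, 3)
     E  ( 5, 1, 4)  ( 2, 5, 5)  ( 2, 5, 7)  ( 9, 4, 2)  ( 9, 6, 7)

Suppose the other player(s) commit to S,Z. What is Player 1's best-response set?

u_1(A vs S,Z) = 3
u_1(B vs S,Z) = 3
u_1(C vs S,Z) = 1
u_1(D vs S,Z) = 1
u_1(E vs S,Z) = 2
max payoff 3 at {A,B}

P1 best: {A,B}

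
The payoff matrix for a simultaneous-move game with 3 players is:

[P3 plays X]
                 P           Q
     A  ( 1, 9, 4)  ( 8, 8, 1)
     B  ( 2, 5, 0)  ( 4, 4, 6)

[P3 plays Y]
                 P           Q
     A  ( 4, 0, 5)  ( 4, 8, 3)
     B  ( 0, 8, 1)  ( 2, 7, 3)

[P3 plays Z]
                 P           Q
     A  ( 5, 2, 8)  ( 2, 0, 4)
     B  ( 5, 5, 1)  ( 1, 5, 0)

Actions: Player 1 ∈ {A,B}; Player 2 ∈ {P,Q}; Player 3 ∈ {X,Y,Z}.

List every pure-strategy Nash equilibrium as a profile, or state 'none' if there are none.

Nash profiles: (A,P,Z), (B,P,Z)

(A,P,X): not NE [P1→B gives 2>1; P3→Z gives 8>4]
(A,P,Y): not NE [P2→Q gives 8>0; P3→Z gives 8>5]
(A,P,Z): NE
(A,Q,X): not NE [P2→P gives 9>8; P3→Z gives 4>1]
(A,Q,Y): not NE [P3→Z gives 4>3]
(A,Q,Z): not NE [P2→P gives 2>0]
(B,P,X): not NE [P3→Z gives 1>0]
(B,P,Y): not NE [P1→A gives 4>0]
(B,P,Z): NE
(B,Q,X): not NE [P1→A gives 8>4; P2→P gives 5>4]
(B,Q,Y): not NE [P1→A gives 4>2; P2→P gives 8>7; P3→X gives 6>3]
(B,Q,Z): not NE [P1→A gives 2>1; P3→X gives 6>0]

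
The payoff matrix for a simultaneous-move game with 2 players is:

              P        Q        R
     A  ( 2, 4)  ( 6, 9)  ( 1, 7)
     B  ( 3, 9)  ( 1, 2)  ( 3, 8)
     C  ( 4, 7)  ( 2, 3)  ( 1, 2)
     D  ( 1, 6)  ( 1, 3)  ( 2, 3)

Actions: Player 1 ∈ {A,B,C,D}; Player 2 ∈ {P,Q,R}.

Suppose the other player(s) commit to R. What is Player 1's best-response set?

u_1(A vs R) = 1
u_1(B vs R) = 3
u_1(C vs R) = 1
u_1(D vs R) = 2
max payoff 3 at {B}

argmax u_1 = {B}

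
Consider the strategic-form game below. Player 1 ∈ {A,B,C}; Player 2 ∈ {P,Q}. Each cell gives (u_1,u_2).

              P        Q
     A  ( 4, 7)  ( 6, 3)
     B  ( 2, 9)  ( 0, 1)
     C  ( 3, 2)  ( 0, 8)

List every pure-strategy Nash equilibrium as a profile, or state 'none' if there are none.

(A,P): NE
(A,Q): not NE [P2→P gives 7>3]
(B,P): not NE [P1→A gives 4>2]
(B,Q): not NE [P1→A gives 6>0; P2→P gives 9>1]
(C,P): not NE [P1→A gives 4>3; P2→Q gives 8>2]
(C,Q): not NE [P1→A gives 6>0]

PSNE = {(A,P)}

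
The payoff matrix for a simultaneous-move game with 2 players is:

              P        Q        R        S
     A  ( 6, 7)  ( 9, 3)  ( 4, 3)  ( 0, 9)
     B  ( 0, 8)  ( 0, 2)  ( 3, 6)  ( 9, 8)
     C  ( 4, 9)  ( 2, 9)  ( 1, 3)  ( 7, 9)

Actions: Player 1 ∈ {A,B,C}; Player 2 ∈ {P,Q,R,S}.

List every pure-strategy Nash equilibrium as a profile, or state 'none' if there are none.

(A,P): not NE [P2→S gives 9>7]
(A,Q): not NE [P2→S gives 9>3]
(A,R): not NE [P2→S gives 9>3]
(A,S): not NE [P1→B gives 9>0]
(B,P): not NE [P1→A gives 6>0]
(B,Q): not NE [P1→A gives 9>0; P2→S gives 8>2]
(B,R): not NE [P1→A gives 4>3; P2→S gives 8>6]
(B,S): NE
(C,P): not NE [P1→A gives 6>4]
(C,Q): not NE [P1→A gives 9>2]
(C,R): not NE [P1→A gives 4>1; P2→S gives 9>3]
(C,S): not NE [P1→B gives 9>7]

Nash profiles: (B,S)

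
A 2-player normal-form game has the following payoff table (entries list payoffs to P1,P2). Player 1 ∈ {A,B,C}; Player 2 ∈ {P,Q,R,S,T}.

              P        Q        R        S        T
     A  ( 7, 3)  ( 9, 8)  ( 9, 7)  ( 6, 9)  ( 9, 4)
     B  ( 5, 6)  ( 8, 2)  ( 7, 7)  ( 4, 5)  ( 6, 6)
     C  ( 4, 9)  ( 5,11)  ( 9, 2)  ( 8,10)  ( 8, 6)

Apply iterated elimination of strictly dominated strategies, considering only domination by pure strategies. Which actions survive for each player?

Remaining: P1:{A,C} P2:{Q,S}

P1 drop B (A beats it: P:7>5 Q:9>8 R:9>7 S:6>4 T:9>6)
P2 drop P (Q beats it: A:8>3 C:11>9)
P2 drop R (Q beats it: A:8>7 C:11>2)
P2 drop T (Q beats it: A:8>4 C:11>6)
P1→{A,C} P2→{Q,S}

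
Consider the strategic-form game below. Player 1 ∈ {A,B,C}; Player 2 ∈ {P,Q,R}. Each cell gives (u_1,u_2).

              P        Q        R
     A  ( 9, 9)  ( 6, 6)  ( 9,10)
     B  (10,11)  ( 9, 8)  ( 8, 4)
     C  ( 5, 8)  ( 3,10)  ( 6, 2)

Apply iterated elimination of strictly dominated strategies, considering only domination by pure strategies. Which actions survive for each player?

P1 drop C (A beats it: P:9>5 Q:6>3 R:9>6)
P2 drop Q (P beats it: A:9>6 B:11>8)
P1→{A,B} P2→{P,R}

Remaining: P1:{A,B} P2:{P,R}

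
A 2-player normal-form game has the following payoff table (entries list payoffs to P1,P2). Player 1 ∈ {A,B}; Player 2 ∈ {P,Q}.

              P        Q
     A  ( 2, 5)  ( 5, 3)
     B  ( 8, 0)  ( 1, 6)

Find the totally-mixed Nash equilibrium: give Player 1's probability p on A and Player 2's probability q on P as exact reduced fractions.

(p,q) = (3/4, 2/5)

P1 indiff ⇒ q·2+(1-q)·5 = q·8+(1-q)·1 ⇒ q(-6) = (1-q)(-4) ⇒ q = 2/5
P2 indiff ⇒ p·5+(1-p)·0 = p·3+(1-p)·6 ⇒ p(2) = (1-p)(6) ⇒ p = 3/4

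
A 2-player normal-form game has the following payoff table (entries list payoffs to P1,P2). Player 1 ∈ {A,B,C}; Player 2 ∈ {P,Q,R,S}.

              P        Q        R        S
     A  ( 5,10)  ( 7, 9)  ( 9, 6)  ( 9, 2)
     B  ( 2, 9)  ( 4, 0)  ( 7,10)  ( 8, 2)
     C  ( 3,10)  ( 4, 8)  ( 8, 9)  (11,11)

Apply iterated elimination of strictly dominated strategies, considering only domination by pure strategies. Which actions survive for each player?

P1 drop B (A beats it: P:5>2 Q:7>4 R:9>7 S:9>8)
P2 drop Q (P beats it: A:10>9 C:10>8)
P2 drop R (P beats it: A:10>6 C:10>9)
P1→{A,C} P2→{P,S}

Remaining: P1:{A,C} P2:{P,S}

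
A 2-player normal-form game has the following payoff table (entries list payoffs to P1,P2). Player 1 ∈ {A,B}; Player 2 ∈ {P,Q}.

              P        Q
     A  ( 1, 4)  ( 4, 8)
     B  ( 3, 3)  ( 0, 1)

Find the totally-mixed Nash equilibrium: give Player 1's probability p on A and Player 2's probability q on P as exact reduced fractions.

(p,q) = (1/3, 2/3)

P1 indiff ⇒ q·1+(1-q)·4 = q·3+(1-q)·0 ⇒ q(-2) = (1-q)(-4) ⇒ q = 2/3
P2 indiff ⇒ p·4+(1-p)·3 = p·8+(1-p)·1 ⇒ p(-4) = (1-p)(-2) ⇒ p = 1/3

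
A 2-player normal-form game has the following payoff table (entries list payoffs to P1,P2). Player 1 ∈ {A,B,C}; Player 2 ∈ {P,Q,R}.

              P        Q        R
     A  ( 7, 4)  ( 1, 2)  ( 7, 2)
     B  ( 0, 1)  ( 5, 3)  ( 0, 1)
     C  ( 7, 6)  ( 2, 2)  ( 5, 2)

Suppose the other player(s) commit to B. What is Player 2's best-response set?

u_2(P vs B) = 1
u_2(Q vs B) = 3
u_2(R vs B) = 1
max payoff 3 at {Q}

P2 best: {Q}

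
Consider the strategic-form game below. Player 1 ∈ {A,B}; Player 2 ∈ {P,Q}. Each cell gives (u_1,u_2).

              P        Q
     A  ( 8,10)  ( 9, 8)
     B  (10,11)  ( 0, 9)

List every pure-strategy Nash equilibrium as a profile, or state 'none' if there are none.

PSNE = {(B,P)}

(A,P): not NE [P1→B gives 10>8]
(A,Q): not NE [P2→P gives 10>8]
(B,P): NE
(B,Q): not NE [P1→A gives 9>0; P2→P gives 11>9]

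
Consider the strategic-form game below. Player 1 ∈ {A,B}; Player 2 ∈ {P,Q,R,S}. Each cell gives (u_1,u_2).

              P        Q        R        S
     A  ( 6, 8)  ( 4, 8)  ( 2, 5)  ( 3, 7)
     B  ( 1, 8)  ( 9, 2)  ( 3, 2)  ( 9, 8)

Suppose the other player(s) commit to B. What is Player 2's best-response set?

argmax u_2 = {P,S}

u_2(P vs B) = 8
u_2(Q vs B) = 2
u_2(R vs B) = 2
u_2(S vs B) = 8
max payoff 8 at {P,S}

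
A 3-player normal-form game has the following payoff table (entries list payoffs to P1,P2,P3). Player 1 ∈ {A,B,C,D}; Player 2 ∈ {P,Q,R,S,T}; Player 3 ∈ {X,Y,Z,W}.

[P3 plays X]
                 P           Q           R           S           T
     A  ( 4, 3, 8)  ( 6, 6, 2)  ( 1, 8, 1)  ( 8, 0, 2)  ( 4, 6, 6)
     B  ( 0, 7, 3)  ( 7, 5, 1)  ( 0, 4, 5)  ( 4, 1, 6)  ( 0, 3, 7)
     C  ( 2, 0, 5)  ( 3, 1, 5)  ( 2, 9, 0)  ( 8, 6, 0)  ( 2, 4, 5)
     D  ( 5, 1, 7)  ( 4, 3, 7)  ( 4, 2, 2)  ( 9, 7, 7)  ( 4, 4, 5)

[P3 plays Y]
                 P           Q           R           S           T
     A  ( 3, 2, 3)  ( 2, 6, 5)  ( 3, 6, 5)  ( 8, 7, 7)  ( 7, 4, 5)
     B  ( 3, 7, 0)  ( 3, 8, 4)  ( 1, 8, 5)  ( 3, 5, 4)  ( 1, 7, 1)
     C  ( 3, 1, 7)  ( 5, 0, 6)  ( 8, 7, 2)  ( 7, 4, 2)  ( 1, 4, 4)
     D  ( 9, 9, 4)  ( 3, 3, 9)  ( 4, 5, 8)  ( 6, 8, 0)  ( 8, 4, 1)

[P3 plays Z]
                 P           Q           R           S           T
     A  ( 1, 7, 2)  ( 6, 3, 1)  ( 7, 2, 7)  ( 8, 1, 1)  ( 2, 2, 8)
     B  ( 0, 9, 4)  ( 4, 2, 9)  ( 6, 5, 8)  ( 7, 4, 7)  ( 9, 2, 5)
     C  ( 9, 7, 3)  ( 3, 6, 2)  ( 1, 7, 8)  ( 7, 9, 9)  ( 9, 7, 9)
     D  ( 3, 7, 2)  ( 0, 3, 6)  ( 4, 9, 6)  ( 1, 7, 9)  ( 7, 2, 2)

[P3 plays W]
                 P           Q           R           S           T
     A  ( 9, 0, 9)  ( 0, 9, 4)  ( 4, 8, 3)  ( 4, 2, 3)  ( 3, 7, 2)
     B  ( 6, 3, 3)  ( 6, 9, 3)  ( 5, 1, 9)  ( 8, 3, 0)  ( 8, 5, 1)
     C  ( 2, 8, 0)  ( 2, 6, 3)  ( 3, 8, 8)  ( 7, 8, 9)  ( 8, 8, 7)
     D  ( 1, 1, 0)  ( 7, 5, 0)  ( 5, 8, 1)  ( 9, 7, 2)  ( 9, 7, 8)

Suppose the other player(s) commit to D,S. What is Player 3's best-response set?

argmax u_3 = {Z}

u_3(X vs D,S) = 7
u_3(Y vs D,S) = 0
u_3(Z vs D,S) = 9
u_3(W vs D,S) = 2
max payoff 9 at {Z}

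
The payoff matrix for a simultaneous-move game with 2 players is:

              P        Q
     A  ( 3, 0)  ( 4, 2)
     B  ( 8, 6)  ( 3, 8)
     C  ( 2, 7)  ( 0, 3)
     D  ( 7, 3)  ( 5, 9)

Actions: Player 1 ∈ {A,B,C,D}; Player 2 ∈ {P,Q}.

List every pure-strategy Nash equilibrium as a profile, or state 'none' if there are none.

(A,P): not NE [P1→B gives 8>3; P2→Q gives 2>0]
(A,Q): not NE [P1→D gives 5>4]
(B,P): not NE [P2→Q gives 8>6]
(B,Q): not NE [P1→D gives 5>3]
(C,P): not NE [P1→B gives 8>2]
(C,Q): not NE [P1→D gives 5>0; P2→P gives 7>3]
(D,P): not NE [P1→B gives 8>7; P2→Q gives 9>3]
(D,Q): NE

NE set: (D,Q)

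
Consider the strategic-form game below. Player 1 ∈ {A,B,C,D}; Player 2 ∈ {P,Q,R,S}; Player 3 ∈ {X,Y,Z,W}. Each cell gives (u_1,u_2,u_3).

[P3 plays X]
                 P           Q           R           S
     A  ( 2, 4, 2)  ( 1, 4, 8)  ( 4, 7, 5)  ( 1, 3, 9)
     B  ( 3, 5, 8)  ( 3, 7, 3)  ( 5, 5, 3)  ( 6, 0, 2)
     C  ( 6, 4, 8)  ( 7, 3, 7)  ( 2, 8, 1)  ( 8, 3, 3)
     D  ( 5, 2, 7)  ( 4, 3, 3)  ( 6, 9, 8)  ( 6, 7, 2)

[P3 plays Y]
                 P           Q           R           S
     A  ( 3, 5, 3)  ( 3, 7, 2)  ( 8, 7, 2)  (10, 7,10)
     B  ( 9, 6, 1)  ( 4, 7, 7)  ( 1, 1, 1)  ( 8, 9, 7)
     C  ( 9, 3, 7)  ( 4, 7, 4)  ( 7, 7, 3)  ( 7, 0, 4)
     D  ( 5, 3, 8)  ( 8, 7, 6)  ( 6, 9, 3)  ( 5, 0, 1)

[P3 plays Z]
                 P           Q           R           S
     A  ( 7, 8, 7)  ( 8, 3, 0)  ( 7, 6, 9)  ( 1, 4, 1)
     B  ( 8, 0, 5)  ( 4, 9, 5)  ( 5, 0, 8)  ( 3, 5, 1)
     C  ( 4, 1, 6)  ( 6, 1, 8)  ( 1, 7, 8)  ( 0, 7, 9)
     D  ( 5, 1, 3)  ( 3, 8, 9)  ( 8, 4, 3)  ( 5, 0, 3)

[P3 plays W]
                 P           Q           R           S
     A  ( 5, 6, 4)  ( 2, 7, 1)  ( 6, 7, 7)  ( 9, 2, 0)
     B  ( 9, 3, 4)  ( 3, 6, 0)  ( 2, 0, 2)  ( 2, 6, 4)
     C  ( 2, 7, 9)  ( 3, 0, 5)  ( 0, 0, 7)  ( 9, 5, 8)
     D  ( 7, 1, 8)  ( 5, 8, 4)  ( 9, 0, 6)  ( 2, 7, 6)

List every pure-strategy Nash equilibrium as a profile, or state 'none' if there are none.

(A,P,X): not NE [P1→C gives 6>2; P2→R gives 7>4; P3→Z gives 7>2]
(A,P,Y): not NE [P1→C gives 9>3; P2→S gives 7>5; P3→Z gives 7>3]
(A,P,Z): not NE [P1→B gives 8>7]
(A,P,W): not NE [P1→B gives 9>5; P2→R gives 7>6; P3→Z gives 7>4]
(A,Q,X): not NE [P1→C gives 7>1; P2→R gives 7>4]
(A,Q,Y): not NE [P1→D gives 8>3; P3→X gives 8>2]
(A,Q,Z): not NE [P2→P gives 8>3; P3→X gives 8>0]
(A,Q,W): not NE [P1→D gives 5>2; P3→X gives 8>1]
(A,R,X): not NE [P1→D gives 6>4; P3→Z gives 9>5]
(A,R,Y): not NE [P3→Z gives 9>2]
(A,R,Z): not NE [P1→D gives 8>7; P2→P gives 8>6]
(A,R,W): not NE [P1→D gives 9>6; P3→Z gives 9>7]
(A,S,X): not NE [P1→C gives 8>1; P2→R gives 7>3; P3→Y gives 10>9]
(A,S,Y): NE
(A,S,Z): not NE [P1→D gives 5>1; P2→P gives 8>4; P3→Y gives 10>1]
(A,S,W): not NE [P2→R gives 7>2; P3→Y gives 10>0]
(B,P,X): not NE [P1→C gives 6>3; P2→Q gives 7>5]
(B,P,Y): not NE [P2→S gives 9>6; P3→X gives 8>1]
(B,P,Z): not NE [P2→Q gives 9>0; P3→X gives 8>5]
(B,P,W): not NE [P2→S gives 6>3; P3→X gives 8>4]
(B,Q,X): not NE [P1→C gives 7>3; P3→Y gives 7>3]
(B,Q,Y): not NE [P1→D gives 8>4; P2→S gives 9>7]
(B,Q,Z): not NE [P1→A gives 8>4; P3→Y gives 7>5]
(B,Q,W): not NE [P1→D gives 5>3; P3→Y gives 7>0]
(B,R,X): not NE [P1→D gives 6>5; P2→Q gives 7>5; P3→Z gives 8>3]
(B,R,Y): not NE [P1→A gives 8>1; P2→S gives 9>1; P3→Z gives 8>1]
(B,R,Z): not NE [P1→D gives 8>5; P2→Q gives 9>0]
(B,R,W): not NE [P1→D gives 9>2; P2→S gives 6>0; P3→Z gives 8>2]
(B,S,X): not NE [P1→C gives 8>6; P2→Q gives 7>0; P3→Y gives 7>2]
(B,S,Y): not NE [P1→A gives 10>8]
(B,S,Z): not NE [P1→D gives 5>3; P2→Q gives 9>5; P3→Y gives 7>1]
(B,S,W): not NE [P1→C gives 9>2; P3→Y gives 7>4]
(C,P,X): not NE [P2→R gives 8>4; P3→W gives 9>8]
(C,P,Y): not NE [P2→R gives 7>3; P3→W gives 9>7]
(C,P,Z): not NE [P1→B gives 8>4; P2→S gives 7>1; P3→W gives 9>6]
(C,P,W): not NE [P1→B gives 9>2]
(C,Q,X): not NE [P2→R gives 8>3; P3→Z gives 8>7]
(C,Q,Y): not NE [P1→D gives 8>4; P3→Z gives 8>4]
(C,Q,Z): not NE [P1→A gives 8>6; P2→S gives 7>1]
(C,Q,W): not NE [P1→D gives 5>3; P2→P gives 7>0; P3→Z gives 8>5]
(C,R,X): not NE [P1→D gives 6>2; P3→Z gives 8>1]
(C,R,Y): not NE [P1→A gives 8>7; P3→Z gives 8>3]
(C,R,Z): not NE [P1→D gives 8>1]
(C,R,W): not NE [P1→D gives 9>0; P2→P gives 7>0; P3→Z gives 8>7]
(C,S,X): not NE [P2→R gives 8>3; P3→Z gives 9>3]
(C,S,Y): not NE [P1→A gives 10>7; P2→R gives 7>0; P3→Z gives 9>4]
(C,S,Z): not NE [P1→D gives 5>0]
(C,S,W): not NE [P2→P gives 7>5; P3→Z gives 9>8]
(D,P,X): not NE [P1→C gives 6>5; P2→R gives 9>2; P3→W gives 8>7]
(D,P,Y): not NE [P1→C gives 9>5; P2→R gives 9>3]
(D,P,Z): not NE [P1→B gives 8>5; P2→Q gives 8>1; P3→W gives 8>3]
(D,P,W): not NE [P1→B gives 9>7; P2→Q gives 8>1]
(D,Q,X): not NE [P1→C gives 7>4; P2→R gives 9>3; P3→Z gives 9>3]
(D,Q,Y): not NE [P2→R gives 9>7; P3→Z gives 9>6]
(D,Q,Z): not NE [P1→A gives 8>3]
(D,Q,W): not NE [P3→Z gives 9>4]
(D,R,X): NE
(D,R,Y): not NE [P1→A gives 8>6; P3→X gives 8>3]
(D,R,Z): not NE [P2→Q gives 8>4; P3→X gives 8>3]
(D,R,W): not NE [P2→Q gives 8>0; P3→X gives 8>6]
(D,S,X): not NE [P1→C gives 8>6; P2→R gives 9>7; P3→W gives 6>2]
(D,S,Y): not NE [P1→A gives 10>5; P2→R gives 9>0; P3→W gives 6>1]
(D,S,Z): not NE [P2→Q gives 8>0; P3→W gives 6>3]
(D,S,W): not NE [P1→C gives 9>2; P2→Q gives 8>7]

NE set: (A,S,Y), (D,R,X)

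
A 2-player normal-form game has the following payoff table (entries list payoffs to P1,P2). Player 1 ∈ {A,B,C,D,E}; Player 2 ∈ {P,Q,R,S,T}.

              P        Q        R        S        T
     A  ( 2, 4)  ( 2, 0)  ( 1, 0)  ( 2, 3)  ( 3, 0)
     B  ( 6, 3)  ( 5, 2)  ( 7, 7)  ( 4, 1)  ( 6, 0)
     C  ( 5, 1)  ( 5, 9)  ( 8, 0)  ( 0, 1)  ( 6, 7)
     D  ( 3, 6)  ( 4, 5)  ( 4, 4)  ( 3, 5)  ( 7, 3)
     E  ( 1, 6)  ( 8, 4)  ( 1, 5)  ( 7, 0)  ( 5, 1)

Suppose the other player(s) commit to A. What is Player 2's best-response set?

BR_2 = {P}

u_2(P vs A) = 4
u_2(Q vs A) = 0
u_2(R vs A) = 0
u_2(S vs A) = 3
u_2(T vs A) = 0
max payoff 4 at {P}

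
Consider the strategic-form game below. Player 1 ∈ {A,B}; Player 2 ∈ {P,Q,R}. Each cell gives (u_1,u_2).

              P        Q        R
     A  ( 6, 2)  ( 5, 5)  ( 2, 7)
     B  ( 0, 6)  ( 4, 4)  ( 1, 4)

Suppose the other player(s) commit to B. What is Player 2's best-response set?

u_2(P vs B) = 6
u_2(Q vs B) = 4
u_2(R vs B) = 4
max payoff 6 at {P}

argmax u_2 = {P}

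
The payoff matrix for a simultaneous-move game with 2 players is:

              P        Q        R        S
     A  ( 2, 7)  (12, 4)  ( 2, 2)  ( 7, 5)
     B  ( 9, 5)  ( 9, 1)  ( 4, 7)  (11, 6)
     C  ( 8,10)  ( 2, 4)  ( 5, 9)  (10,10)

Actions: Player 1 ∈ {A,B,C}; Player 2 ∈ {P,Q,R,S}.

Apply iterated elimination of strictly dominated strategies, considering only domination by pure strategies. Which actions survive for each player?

P2 drop Q (P beats it: A:7>4 B:5>1 C:10>4)
P1 drop A (B beats it: P:9>2 R:4>2 S:11>7)
P1→{B,C} P2→{P,R,S}

IESDS → P1:{B,C} P2:{P,R,S}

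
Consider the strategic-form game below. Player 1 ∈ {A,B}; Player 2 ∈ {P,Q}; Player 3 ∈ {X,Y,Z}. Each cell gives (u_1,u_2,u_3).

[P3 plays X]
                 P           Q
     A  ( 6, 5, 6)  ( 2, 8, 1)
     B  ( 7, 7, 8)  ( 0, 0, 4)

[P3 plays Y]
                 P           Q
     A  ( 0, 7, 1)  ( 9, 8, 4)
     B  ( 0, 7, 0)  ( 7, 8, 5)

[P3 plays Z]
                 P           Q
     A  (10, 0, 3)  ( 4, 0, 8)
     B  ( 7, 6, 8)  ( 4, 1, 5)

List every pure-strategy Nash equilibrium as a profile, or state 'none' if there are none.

NE set: (A,Q,Z), (B,P,X)

(A,P,X): not NE [P1→B gives 7>6; P2→Q gives 8>5]
(A,P,Y): not NE [P2→Q gives 8>7; P3→X gives 6>1]
(A,P,Z): not NE [P3→X gives 6>3]
(A,Q,X): not NE [P3→Z gives 8>1]
(A,Q,Y): not NE [P3→Z gives 8>4]
(A,Q,Z): NE
(B,P,X): NE
(B,P,Y): not NE [P2→Q gives 8>7; P3→Z gives 8>0]
(B,P,Z): not NE [P1→A gives 10>7]
(B,Q,X): not NE [P1→A gives 2>0; P2→P gives 7>0; P3→Z gives 5>4]
(B,Q,Y): not NE [P1→A gives 9>7]
(B,Q,Z): not NE [P2→P gives 6>1]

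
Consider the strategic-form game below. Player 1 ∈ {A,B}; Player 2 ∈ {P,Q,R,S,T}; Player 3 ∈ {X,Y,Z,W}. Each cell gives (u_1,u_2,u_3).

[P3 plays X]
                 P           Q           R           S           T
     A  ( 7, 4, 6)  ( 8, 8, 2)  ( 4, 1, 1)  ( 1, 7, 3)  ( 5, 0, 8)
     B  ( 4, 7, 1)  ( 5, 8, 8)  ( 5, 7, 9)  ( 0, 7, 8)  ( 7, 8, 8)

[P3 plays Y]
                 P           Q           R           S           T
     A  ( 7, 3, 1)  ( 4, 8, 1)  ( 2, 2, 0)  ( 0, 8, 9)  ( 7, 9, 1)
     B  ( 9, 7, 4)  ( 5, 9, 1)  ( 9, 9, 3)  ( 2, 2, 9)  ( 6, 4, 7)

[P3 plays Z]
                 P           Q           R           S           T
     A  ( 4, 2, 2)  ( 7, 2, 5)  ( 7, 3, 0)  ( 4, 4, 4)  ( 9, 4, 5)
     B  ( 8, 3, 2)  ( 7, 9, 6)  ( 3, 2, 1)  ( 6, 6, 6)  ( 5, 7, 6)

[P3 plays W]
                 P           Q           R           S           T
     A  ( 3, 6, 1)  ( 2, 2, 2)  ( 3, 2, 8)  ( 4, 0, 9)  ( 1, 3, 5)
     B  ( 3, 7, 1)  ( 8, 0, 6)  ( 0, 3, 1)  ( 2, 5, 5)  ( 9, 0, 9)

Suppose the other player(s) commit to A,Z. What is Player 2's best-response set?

P2 best: {S,T}

u_2(P vs A,Z) = 2
u_2(Q vs A,Z) = 2
u_2(R vs A,Z) = 3
u_2(S vs A,Z) = 4
u_2(T vs A,Z) = 4
max payoff 4 at {S,T}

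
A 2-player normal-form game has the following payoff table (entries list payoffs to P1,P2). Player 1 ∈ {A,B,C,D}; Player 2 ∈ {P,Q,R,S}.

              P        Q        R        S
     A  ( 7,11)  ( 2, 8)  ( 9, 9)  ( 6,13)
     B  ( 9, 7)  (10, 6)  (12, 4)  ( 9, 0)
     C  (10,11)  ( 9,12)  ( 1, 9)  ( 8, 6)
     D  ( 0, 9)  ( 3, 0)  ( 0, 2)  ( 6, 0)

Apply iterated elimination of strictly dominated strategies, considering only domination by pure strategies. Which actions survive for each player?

P1 drop A (B beats it: P:9>7 Q:10>2 R:12>9 S:9>6)
P1 drop D (B beats it: P:9>0 Q:10>3 R:12>0 S:9>6)
P2 drop R (P beats it: B:7>4 C:11>9)
P2 drop S (P beats it: B:7>0 C:11>6)
P1→{B,C} P2→{P,Q}

IESDS → P1:{B,C} P2:{P,Q}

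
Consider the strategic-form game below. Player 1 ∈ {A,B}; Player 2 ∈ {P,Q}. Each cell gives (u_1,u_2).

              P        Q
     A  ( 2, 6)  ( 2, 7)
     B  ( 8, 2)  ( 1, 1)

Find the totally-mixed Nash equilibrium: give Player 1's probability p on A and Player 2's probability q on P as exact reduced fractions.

(p,q) = (1/2, 1/7)

P1 indiff ⇒ q·2+(1-q)·2 = q·8+(1-q)·1 ⇒ q(-6) = (1-q)(-1) ⇒ q = 1/7
P2 indiff ⇒ p·6+(1-p)·2 = p·7+(1-p)·1 ⇒ p(-1) = (1-p)(-1) ⇒ p = 1/2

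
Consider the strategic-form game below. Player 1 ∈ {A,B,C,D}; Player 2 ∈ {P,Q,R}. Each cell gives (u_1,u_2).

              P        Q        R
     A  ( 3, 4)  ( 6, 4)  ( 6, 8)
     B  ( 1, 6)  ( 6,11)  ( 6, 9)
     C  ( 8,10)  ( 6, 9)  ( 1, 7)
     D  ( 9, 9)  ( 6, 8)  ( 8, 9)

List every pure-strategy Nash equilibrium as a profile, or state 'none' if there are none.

(A,P): not NE [P1→D gives 9>3; P2→R gives 8>4]
(A,Q): not NE [P2→R gives 8>4]
(A,R): not NE [P1→D gives 8>6]
(B,P): not NE [P1→D gives 9>1; P2→Q gives 11>6]
(B,Q): NE
(B,R): not NE [P1→D gives 8>6; P2→Q gives 11>9]
(C,P): not NE [P1→D gives 9>8]
(C,Q): not NE [P2→P gives 10>9]
(C,R): not NE [P1→D gives 8>1; P2→P gives 10>7]
(D,P): NE
(D,Q): not NE [P2→R gives 9>8]
(D,R): NE

NE set: (B,Q), (D,P), (D,R)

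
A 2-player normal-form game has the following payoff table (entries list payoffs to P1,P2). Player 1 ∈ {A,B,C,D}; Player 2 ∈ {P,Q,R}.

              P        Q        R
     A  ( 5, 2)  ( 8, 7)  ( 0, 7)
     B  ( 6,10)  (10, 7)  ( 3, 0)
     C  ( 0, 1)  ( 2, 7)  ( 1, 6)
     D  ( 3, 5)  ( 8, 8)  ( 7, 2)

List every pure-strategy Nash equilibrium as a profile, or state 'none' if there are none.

Nash profiles: (B,P)

(A,P): not NE [P1→B gives 6>5; P2→R gives 7>2]
(A,Q): not NE [P1→B gives 10>8]
(A,R): not NE [P1→D gives 7>0]
(B,P): NE
(B,Q): not NE [P2→P gives 10>7]
(B,R): not NE [P1→D gives 7>3; P2→P gives 10>0]
(C,P): not NE [P1→B gives 6>0; P2→Q gives 7>1]
(C,Q): not NE [P1→B gives 10>2]
(C,R): not NE [P1→D gives 7>1; P2→Q gives 7>6]
(D,P): not NE [P1→B gives 6>3; P2→Q gives 8>5]
(D,Q): not NE [P1→B gives 10>8]
(D,R): not NE [P2→Q gives 8>2]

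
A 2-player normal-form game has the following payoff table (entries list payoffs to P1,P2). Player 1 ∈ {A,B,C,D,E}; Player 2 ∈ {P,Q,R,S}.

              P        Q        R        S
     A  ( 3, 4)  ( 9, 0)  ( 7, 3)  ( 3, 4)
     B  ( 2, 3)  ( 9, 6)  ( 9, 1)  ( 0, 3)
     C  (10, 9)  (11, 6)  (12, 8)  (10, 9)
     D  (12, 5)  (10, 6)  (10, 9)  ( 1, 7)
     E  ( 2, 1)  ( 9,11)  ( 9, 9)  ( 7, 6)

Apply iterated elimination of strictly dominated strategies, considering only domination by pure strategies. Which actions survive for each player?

IESDS → P1:{C,D} P2:{P,R,S}

P1 drop A (C beats it: P:10>3 Q:11>9 R:12>7 S:10>3)
P1 drop B (C beats it: P:10>2 Q:11>9 R:12>9 S:10>0)
P1 drop E (C beats it: P:10>2 Q:11>9 R:12>9 S:10>7)
P2 drop Q (R beats it: C:8>6 D:9>6)
P1→{C,D} P2→{P,R,S}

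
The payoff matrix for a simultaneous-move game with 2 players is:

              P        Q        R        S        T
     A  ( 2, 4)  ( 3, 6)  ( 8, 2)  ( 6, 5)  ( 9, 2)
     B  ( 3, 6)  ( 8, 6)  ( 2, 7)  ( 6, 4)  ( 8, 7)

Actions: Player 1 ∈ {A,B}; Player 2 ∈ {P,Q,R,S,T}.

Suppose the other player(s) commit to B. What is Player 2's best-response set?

u_2(P vs B) = 6
u_2(Q vs B) = 6
u_2(R vs B) = 7
u_2(S vs B) = 4
u_2(T vs B) = 7
max payoff 7 at {R,T}

P2 best: {R,T}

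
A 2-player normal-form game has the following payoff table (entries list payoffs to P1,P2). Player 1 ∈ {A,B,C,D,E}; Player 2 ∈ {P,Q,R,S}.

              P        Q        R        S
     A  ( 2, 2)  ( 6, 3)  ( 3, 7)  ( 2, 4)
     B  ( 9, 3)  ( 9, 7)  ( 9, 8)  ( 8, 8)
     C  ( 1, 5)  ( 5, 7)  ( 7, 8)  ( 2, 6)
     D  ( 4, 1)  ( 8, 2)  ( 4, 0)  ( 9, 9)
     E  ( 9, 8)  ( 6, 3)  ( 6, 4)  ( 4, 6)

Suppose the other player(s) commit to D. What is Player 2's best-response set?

u_2(P vs D) = 1
u_2(Q vs D) = 2
u_2(R vs D) = 0
u_2(S vs D) = 9
max payoff 9 at {S}

BR_2 = {S}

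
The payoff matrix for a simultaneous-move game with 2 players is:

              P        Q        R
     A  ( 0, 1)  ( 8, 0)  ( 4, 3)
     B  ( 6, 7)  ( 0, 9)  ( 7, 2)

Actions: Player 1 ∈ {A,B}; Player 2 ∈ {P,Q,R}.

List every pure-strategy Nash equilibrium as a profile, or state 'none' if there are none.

(A,P): not NE [P1→B gives 6>0; P2→R gives 3>1]
(A,Q): not NE [P2→R gives 3>0]
(A,R): not NE [P1→B gives 7>4]
(B,P): not NE [P2→Q gives 9>7]
(B,Q): not NE [P1→A gives 8>0]
(B,R): not NE [P2→Q gives 9>2]

PSNE: ∅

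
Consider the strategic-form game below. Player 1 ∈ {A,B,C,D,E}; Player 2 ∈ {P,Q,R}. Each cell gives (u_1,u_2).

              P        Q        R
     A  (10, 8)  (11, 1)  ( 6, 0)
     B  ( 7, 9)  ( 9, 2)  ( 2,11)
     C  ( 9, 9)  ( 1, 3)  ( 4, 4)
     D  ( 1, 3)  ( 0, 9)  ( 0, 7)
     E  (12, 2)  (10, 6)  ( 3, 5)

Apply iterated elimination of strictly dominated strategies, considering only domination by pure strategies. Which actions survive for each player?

P1 drop B (A beats it: P:10>7 Q:11>9 R:6>2)
P1 drop C (A beats it: P:10>9 Q:11>1 R:6>4)
P1 drop D (A beats it: P:10>1 Q:11>0 R:6>0)
P2 drop R (Q beats it: A:1>0 E:6>5)
P1→{A,E} P2→{P,Q}

Survivors P1:{A,E} P2:{P,Q}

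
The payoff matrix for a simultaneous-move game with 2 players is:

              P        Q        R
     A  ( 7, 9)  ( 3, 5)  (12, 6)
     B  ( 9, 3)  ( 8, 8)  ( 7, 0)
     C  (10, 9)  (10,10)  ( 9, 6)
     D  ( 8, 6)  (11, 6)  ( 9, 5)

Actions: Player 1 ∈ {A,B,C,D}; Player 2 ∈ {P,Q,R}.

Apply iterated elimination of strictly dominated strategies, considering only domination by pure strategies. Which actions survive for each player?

IESDS → P1:{C,D} P2:{P,Q}

P1 drop B (C beats it: P:10>9 Q:10>8 R:9>7)
P2 drop R (P beats it: A:9>6 C:9>6 D:6>5)
P1 drop A (C beats it: P:10>7 Q:10>3)
P1→{C,D} P2→{P,Q}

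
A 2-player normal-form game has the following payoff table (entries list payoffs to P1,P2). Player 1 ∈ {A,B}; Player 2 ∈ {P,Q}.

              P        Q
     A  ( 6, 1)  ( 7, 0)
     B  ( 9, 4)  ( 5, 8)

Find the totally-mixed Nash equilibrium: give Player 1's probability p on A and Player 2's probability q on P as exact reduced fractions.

(p,q) = (4/5, 2/5)

P1 indiff ⇒ q·6+(1-q)·7 = q·9+(1-q)·5 ⇒ q(-3) = (1-q)(-2) ⇒ q = 2/5
P2 indiff ⇒ p·1+(1-p)·4 = p·0+(1-p)·8 ⇒ p(1) = (1-p)(4) ⇒ p = 4/5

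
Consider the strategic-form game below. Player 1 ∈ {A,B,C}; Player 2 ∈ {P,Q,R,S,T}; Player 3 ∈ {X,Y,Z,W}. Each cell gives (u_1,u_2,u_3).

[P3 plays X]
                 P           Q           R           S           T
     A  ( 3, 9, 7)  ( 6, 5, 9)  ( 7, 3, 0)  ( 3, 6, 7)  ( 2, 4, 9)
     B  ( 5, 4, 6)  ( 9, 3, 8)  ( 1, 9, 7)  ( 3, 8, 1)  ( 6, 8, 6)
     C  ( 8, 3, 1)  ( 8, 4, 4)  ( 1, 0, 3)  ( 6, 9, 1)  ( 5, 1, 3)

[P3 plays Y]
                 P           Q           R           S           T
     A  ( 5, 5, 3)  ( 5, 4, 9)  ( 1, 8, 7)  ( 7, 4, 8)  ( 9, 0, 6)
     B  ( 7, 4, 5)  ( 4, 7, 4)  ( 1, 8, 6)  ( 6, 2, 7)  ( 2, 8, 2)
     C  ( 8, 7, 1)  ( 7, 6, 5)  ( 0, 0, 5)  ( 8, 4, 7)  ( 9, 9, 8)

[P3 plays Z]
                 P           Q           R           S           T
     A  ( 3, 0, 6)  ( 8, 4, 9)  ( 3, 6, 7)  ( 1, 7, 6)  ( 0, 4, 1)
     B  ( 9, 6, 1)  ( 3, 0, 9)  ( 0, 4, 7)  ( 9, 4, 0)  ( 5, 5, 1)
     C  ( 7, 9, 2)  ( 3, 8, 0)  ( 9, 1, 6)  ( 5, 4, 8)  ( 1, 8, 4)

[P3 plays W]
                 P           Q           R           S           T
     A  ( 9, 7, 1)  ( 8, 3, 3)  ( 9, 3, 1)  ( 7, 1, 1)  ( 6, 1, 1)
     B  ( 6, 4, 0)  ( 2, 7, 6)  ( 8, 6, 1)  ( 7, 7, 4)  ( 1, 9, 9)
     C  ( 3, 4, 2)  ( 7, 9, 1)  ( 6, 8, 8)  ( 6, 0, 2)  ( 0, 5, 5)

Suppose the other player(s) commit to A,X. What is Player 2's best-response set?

u_2(P vs A,X) = 9
u_2(Q vs A,X) = 5
u_2(R vs A,X) = 3
u_2(S vs A,X) = 6
u_2(T vs A,X) = 4
max payoff 9 at {P}

BR_2 = {P}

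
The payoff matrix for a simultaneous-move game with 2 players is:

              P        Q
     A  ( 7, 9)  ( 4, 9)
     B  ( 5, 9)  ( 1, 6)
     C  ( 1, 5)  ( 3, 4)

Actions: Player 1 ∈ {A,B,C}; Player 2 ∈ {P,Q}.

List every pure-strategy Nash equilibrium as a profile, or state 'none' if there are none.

PSNE = {(A,P), (A,Q)}

(A,P): NE
(A,Q): NE
(B,P): not NE [P1→A gives 7>5]
(B,Q): not NE [P1→A gives 4>1; P2→P gives 9>6]
(C,P): not NE [P1→A gives 7>1]
(C,Q): not NE [P1→A gives 4>3; P2→P gives 5>4]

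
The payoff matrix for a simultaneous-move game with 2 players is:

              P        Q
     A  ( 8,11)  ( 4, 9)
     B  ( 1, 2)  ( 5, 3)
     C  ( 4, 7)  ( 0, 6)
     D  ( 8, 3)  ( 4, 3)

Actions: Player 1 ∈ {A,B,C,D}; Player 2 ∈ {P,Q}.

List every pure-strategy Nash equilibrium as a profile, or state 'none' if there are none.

(A,P): NE
(A,Q): not NE [P1→B gives 5>4; P2→P gives 11>9]
(B,P): not NE [P1→D gives 8>1; P2→Q gives 3>2]
(B,Q): NE
(C,P): not NE [P1→D gives 8>4]
(C,Q): not NE [P1→B gives 5>0; P2→P gives 7>6]
(D,P): NE
(D,Q): not NE [P1→B gives 5>4]

NE set: (A,P), (B,Q), (D,P)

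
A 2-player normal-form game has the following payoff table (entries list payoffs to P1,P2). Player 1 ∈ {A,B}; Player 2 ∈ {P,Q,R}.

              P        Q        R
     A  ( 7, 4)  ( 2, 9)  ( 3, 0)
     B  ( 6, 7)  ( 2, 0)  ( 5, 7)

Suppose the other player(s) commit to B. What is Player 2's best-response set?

u_2(P vs B) = 7
u_2(Q vs B) = 0
u_2(R vs B) = 7
max payoff 7 at {P,R}

BR_2 = {P,R}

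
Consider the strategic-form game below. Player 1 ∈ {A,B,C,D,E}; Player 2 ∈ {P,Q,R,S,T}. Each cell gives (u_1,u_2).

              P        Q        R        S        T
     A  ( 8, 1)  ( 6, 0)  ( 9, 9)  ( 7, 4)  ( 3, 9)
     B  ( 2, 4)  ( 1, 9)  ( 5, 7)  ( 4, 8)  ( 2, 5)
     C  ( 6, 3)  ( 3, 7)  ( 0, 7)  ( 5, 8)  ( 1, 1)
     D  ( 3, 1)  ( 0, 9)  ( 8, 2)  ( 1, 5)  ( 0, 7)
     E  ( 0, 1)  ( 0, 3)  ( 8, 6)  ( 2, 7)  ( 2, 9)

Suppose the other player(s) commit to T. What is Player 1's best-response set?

P1 best: {A}

u_1(A vs T) = 3
u_1(B vs T) = 2
u_1(C vs T) = 1
u_1(D vs T) = 0
u_1(E vs T) = 2
max payoff 3 at {A}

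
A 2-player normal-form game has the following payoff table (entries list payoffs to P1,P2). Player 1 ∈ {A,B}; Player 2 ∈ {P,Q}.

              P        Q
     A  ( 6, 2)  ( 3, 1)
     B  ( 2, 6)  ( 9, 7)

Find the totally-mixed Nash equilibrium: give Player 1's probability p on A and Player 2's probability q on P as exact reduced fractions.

P1 indiff ⇒ q·6+(1-q)·3 = q·2+(1-q)·9 ⇒ q(4) = (1-q)(6) ⇒ q = 3/5
P2 indiff ⇒ p·2+(1-p)·6 = p·1+(1-p)·7 ⇒ p(1) = (1-p)(1) ⇒ p = 1/2

p=1/2, q=3/5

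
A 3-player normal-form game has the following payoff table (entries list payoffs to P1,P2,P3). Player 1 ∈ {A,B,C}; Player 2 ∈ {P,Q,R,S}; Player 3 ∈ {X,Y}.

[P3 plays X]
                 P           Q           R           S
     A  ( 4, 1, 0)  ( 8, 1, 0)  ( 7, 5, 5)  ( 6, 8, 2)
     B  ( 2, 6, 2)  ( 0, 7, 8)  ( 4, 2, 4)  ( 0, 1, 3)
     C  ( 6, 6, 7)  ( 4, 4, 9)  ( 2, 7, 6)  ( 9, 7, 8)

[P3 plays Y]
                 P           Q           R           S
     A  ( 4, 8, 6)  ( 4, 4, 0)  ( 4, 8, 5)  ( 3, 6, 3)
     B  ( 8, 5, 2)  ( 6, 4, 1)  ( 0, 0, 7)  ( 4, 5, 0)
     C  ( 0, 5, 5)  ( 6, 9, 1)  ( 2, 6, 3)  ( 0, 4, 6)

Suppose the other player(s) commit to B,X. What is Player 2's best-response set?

argmax u_2 = {Q}

u_2(P vs B,X) = 6
u_2(Q vs B,X) = 7
u_2(R vs B,X) = 2
u_2(S vs B,X) = 1
max payoff 7 at {Q}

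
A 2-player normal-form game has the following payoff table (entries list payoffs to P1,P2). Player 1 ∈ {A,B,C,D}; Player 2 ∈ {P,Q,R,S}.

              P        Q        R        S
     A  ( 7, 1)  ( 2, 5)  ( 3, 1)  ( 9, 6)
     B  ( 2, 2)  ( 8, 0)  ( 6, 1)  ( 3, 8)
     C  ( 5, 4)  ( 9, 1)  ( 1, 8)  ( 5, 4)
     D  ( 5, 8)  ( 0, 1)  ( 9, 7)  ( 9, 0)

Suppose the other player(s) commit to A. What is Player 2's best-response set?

P2 best: {S}

u_2(P vs A) = 1
u_2(Q vs A) = 5
u_2(R vs A) = 1
u_2(S vs A) = 6
max payoff 6 at {S}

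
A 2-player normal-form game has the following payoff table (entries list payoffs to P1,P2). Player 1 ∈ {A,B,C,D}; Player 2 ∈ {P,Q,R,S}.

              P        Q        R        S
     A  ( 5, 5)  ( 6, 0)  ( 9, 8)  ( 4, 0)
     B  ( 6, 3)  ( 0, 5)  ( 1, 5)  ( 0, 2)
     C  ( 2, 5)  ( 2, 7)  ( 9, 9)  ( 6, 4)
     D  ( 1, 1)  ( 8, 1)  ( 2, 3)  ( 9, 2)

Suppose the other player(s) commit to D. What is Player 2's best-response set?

BR_2 = {R}

u_2(P vs D) = 1
u_2(Q vs D) = 1
u_2(R vs D) = 3
u_2(S vs D) = 2
max payoff 3 at {R}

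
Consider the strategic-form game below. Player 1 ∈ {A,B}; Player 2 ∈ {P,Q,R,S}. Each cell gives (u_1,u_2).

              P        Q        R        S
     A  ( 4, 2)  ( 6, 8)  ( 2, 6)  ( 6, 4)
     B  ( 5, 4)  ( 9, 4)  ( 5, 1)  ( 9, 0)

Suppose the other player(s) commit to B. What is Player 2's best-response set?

u_2(P vs B) = 4
u_2(Q vs B) = 4
u_2(R vs B) = 1
u_2(S vs B) = 0
max payoff 4 at {P,Q}

P2 best: {P,Q}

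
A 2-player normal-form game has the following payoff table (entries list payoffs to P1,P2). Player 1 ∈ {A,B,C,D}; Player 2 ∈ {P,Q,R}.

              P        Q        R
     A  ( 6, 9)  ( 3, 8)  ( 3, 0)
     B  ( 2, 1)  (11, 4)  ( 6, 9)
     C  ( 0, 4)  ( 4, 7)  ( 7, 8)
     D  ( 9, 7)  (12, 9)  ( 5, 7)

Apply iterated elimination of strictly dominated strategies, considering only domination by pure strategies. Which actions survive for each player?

P1 drop A (D beats it: P:9>6 Q:12>3 R:5>3)
P2 drop P (Q beats it: B:4>1 C:7>4 D:9>7)
P1→{B,C,D} P2→{Q,R}

Survivors P1:{B,C,D} P2:{Q,R}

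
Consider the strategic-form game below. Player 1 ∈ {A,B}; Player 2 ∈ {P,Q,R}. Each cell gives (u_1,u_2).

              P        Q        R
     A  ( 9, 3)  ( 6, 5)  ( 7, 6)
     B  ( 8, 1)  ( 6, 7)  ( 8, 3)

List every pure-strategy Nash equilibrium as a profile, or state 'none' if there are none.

(A,P): not NE [P2→R gives 6>3]
(A,Q): not NE [P2→R gives 6>5]
(A,R): not NE [P1→B gives 8>7]
(B,P): not NE [P1→A gives 9>8; P2→Q gives 7>1]
(B,Q): NE
(B,R): not NE [P2→Q gives 7>3]

Nash profiles: (B,Q)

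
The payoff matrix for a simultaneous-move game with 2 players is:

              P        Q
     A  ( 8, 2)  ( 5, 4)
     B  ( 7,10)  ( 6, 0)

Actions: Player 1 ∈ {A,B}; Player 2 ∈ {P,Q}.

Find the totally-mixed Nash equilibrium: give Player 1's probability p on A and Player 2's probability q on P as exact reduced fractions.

P1 indiff ⇒ q·8+(1-q)·5 = q·7+(1-q)·6 ⇒ q(1) = (1-q)(1) ⇒ q = 1/2
P2 indiff ⇒ p·2+(1-p)·10 = p·4+(1-p)·0 ⇒ p(-2) = (1-p)(-10) ⇒ p = 5/6

P1 mixes 5/6 on A; P2 mixes 1/2 on P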